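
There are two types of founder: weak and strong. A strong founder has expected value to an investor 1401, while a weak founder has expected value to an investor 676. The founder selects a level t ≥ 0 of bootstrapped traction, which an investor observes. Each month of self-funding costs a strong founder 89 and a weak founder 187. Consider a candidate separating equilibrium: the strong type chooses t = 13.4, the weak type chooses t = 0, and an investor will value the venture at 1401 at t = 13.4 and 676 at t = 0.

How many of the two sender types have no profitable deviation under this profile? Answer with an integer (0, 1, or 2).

1

Strong type: signal → 1401 − 89 × 13.4 = 208.4; deviate to 0 → 676. IC fails (208.4 < 676).
Weak type: stay at 0 → 676; mimic → 1401 − 187 × 13.4 = -1104.8. IC holds (676 ≥ -1104.8).
1 of 2 constraints hold, so this profile is not an equilibrium.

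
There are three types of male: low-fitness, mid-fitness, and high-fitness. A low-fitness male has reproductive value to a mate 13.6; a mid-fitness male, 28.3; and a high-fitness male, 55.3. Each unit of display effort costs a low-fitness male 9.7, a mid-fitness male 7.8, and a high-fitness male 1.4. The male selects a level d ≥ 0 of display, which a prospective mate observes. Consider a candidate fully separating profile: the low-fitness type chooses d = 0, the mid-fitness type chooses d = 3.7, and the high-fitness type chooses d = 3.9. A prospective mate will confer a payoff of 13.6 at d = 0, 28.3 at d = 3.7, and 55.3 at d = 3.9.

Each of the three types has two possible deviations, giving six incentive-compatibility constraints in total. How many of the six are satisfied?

Mid-fitness (own payoff 28.3 − 7.8×3.7 = -0.56): to d=0 gives 13.6 → profitable ✗; to d=3.9 gives 55.3 − 7.8×3.9 = 24.88 → profitable ✗.
High-fitness (own payoff 55.3 − 1.4×3.9 = 49.84): to d=0 gives 13.6 → no gain ✓; to d=3.7 gives 28.3 − 1.4×3.7 = 23.12 → no gain ✓.
Low-fitness (own payoff 13.6): to d=3.7 gives 28.3 − 9.7×3.7 = -7.59 → no gain ✓; to d=3.9 gives 55.3 − 9.7×3.9 = 17.47 → profitable ✗.
3 of the 6 constraints hold; not an equilibrium.

3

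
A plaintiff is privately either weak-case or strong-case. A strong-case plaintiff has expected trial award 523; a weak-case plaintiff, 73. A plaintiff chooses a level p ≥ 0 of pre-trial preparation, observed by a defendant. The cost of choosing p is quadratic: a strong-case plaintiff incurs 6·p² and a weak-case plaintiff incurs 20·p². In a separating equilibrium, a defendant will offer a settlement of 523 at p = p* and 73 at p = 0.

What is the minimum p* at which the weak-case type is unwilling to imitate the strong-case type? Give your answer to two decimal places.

4.74

The weak-case type at p = 0 receives 73; imitating at p* yields 523 − 20·p*².
Indifference: 73 = 523 − 20·p*², so p*² = (523 − 73) / 20 = 22.5.
p* = √22.5 ≈ 4.74.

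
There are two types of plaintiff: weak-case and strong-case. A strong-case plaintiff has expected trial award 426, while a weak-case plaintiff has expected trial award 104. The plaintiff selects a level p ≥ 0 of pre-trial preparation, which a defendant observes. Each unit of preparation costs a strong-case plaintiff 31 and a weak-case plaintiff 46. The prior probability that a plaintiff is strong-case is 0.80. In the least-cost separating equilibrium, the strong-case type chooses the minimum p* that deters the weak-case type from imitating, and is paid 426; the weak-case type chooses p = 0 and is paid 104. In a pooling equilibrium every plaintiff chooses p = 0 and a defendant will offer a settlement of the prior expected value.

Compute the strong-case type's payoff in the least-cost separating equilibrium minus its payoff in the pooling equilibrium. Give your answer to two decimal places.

-152.60

Least-cost separating signal: p* solves 104 = 426 − 46·p*, so p* = (426 − 104)/46 = 7.
Strong-case type's separating payoff: 426 − 31 × p* = 426 − 31 × (426 − 104)/46 = 426 − 9982/46 = 209.
Pooling payoff: 0.80 × 426 + 0.20 × 104 = 361.6.
Difference: 209 − 361.6 = -152.60.
The strong-case type would prefer the pooling outcome.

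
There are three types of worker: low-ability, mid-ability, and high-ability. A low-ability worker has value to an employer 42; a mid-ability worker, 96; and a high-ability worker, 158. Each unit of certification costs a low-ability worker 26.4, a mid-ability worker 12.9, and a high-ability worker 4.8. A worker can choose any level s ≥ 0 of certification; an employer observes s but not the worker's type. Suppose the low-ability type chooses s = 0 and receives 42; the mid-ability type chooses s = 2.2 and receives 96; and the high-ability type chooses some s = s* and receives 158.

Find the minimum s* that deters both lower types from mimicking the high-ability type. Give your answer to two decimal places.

Mid-ability type (on-path payoff 96 − 12.9×2.2 = 67.62) won't mimic when 67.62 ≥ 158 − 12.9·s*, i.e. s* ≥ 7.01.
Low-ability type (on-path payoff 42) won't mimic when 42 ≥ 158 − 26.4·s*, i.e. s* ≥ 4.39.
Both must hold, so s* = max(4.39, 7.01) = 7.01. The mid-ability type's constraint binds.

7.01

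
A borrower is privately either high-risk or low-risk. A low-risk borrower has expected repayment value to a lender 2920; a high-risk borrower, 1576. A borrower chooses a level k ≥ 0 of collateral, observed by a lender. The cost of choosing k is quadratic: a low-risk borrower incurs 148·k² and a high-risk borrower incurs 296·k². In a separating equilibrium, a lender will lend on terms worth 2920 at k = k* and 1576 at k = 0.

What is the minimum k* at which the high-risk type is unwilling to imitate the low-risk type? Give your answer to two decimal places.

2.13

The high-risk type at k = 0 receives 1576; imitating at k* yields 2920 − 296·k*².
Indifference: 1576 = 2920 − 296·k*², so k*² = (2920 − 1576) / 296 ≈ 4.5405.
k* = √4.5405 ≈ 2.13.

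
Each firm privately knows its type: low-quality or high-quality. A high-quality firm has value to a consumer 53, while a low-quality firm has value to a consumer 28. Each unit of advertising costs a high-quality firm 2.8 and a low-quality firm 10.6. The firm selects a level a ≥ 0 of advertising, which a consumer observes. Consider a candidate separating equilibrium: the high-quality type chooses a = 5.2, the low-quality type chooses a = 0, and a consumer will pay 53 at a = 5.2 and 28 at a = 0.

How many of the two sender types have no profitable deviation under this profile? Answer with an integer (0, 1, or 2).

2

Low-quality type: stay at 0 → 28; mimic → 53 − 10.6 × 5.2 = -2.12. IC holds (28 ≥ -2.12).
High-quality type: signal → 53 − 2.8 × 5.2 = 38.44; deviate to 0 → 28. IC holds (38.44 ≥ 28).
2 of 2 constraints hold, so this is a separating equilibrium.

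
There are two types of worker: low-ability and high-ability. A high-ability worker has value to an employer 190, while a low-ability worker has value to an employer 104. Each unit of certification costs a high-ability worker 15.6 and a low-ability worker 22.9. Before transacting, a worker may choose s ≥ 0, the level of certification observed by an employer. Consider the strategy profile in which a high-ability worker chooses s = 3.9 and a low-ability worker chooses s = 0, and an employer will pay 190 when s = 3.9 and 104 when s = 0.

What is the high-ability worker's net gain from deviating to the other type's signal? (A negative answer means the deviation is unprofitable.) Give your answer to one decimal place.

-25.2

Playing s = 3.9 the high-ability worker receives 190 − 15.6 × 3.9 = 129.16.
Deviating to s = 0 yields 104 instead.
Gain from deviating: 104 − 129.16 = -25.16, i.e. -25.2 to one decimal place.
The gain is negative, so the high-ability type's incentive-compatibility constraint is satisfied.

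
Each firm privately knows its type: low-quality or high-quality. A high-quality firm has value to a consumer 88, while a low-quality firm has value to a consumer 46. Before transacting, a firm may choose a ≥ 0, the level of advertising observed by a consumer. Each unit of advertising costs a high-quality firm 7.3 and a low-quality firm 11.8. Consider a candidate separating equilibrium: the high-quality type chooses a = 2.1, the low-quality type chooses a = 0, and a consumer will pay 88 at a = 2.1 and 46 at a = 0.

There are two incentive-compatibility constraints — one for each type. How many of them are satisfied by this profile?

High-quality type: signal → 88 − 7.3 × 2.1 = 72.67; deviate to 0 → 46. IC holds (72.67 ≥ 46).
Low-quality type: stay at 0 → 46; mimic → 88 − 11.8 × 2.1 = 63.22. IC fails (46 < 63.22).
1 of 2 constraints hold, so this profile is not an equilibrium.

1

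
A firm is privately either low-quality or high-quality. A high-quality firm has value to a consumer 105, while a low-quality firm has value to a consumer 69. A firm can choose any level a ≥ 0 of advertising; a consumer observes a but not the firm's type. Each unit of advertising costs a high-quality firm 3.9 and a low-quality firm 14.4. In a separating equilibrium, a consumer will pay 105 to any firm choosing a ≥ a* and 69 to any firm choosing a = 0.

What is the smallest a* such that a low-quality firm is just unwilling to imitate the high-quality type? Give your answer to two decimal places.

2.50

A low-quality firm choosing a = 0 receives 69.
Imitating at a* instead would pay 105 at cost 14.4·a*, netting 105 − 14.4·a*.
Indifference: 69 = 105 − 14.4·a*, so a* = (105 − 69) / 14.4 = 2.50.
This is the low-quality type's binding incentive-compatibility constraint; any a ≥ 2.50 sustains separation on that side.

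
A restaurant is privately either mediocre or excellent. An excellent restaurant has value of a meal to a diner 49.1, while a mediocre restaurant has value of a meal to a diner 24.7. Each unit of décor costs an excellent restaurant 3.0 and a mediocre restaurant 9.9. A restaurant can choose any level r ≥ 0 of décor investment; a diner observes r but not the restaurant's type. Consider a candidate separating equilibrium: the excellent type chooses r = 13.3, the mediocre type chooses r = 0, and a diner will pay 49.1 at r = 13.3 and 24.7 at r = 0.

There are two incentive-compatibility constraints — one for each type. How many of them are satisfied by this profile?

1

Mediocre type: stay at 0 → 24.7; mimic → 49.1 − 9.9 × 13.3 = -82.57. IC holds (24.7 ≥ -82.57).
Excellent type: signal → 49.1 − 3.0 × 13.3 = 9.2; deviate to 0 → 24.7. IC fails (9.2 < 24.7).
1 of 2 constraints hold, so this profile is not an equilibrium.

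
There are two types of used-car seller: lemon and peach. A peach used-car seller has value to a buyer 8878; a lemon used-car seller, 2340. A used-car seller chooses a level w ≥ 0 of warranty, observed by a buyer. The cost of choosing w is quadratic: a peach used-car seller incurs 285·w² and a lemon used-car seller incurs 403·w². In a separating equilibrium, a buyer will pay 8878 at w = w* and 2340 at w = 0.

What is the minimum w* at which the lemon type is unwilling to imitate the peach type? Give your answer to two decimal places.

The lemon type at w = 0 receives 2340; imitating at w* yields 8878 − 403·w*².
Indifference: 2340 = 8878 − 403·w*², so w*² = (8878 − 2340) / 403 ≈ 16.2233.
w* = √16.2233 ≈ 4.03.

4.03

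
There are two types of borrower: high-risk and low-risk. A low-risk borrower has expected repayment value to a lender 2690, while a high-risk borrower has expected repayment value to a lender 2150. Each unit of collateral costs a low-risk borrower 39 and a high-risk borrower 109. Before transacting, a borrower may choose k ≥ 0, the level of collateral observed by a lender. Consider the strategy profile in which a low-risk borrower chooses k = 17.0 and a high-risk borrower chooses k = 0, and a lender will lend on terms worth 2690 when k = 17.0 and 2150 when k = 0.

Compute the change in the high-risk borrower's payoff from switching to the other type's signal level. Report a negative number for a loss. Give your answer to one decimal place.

-1313.0

Playing k = 0 the high-risk borrower receives 2150.
Deviating to k = 17.0 brings payment 2690 at cost 109 × 17.0 = 1853, netting 837.
Gain from deviating: 837 − 2150 = -1313.0.
The gain is negative, so the high-risk type's incentive-compatibility constraint is satisfied.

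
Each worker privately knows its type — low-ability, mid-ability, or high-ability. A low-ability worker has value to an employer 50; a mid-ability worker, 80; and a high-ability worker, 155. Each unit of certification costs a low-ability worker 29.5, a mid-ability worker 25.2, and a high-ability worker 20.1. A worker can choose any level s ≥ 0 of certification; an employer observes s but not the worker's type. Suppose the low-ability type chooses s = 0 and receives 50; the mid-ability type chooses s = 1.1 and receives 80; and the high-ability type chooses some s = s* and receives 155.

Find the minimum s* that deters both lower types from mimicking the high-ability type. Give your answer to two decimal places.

4.08

Low-ability type (on-path payoff 50) won't mimic when 50 ≥ 155 − 29.5·s*, i.e. s* ≥ 3.56.
Mid-ability type (on-path payoff 80 − 25.2×1.1 = 52.28) won't mimic when 52.28 ≥ 155 − 25.2·s*, i.e. s* ≥ 4.08.
Both must hold, so s* = max(3.56, 4.08) = 4.08. The mid-ability type's constraint binds.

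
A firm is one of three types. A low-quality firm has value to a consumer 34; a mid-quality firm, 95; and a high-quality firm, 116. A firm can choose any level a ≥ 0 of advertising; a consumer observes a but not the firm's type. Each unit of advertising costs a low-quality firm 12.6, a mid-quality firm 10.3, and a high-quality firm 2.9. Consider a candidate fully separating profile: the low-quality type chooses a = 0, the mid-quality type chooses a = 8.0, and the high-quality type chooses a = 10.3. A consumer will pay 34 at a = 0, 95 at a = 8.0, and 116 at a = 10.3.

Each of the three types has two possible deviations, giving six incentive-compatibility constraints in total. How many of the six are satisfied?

5

High-quality (own payoff 116 − 2.9×10.3 = 86.13): to a=0 gives 34 → no gain ✓; to a=8.0 gives 95 − 2.9×8.0 = 71.8 → no gain ✓.
Low-quality (own payoff 34): to a=8.0 gives 95 − 12.6×8.0 = -5.8 → no gain ✓; to a=10.3 gives 116 − 12.6×10.3 = -13.78 → no gain ✓.
Mid-quality (own payoff 95 − 10.3×8.0 = 12.6): to a=0 gives 34 → profitable ✗; to a=10.3 gives 116 − 10.3×10.3 = 9.91 → no gain ✓.
5 of the 6 constraints hold; not an equilibrium.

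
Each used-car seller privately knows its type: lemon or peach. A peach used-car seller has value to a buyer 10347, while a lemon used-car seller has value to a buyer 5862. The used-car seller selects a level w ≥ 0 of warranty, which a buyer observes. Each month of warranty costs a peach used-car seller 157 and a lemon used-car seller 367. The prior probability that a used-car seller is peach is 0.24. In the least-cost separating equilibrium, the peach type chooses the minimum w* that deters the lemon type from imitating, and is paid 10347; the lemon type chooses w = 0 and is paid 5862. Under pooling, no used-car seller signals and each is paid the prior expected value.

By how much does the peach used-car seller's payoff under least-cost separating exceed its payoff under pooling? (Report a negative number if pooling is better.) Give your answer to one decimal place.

Least-cost separating signal: w* solves 5862 = 10347 − 367·w*, so w* = (10347 − 5862)/367 ≈ 12.2207.
Peach type's separating payoff: 10347 − 157 × w* = 10347 − 157 × (10347 − 5862)/367 = 10347 − 704145/367 ≈ 8428.349.
Pooling payoff: 0.24 × 10347 + 0.76 × 5862 = 6938.4.
Difference: 8428.349 − 6938.4 = 1489.949, i.e. 1489.9 to one decimal place.
The peach type prefers to separate.

1489.9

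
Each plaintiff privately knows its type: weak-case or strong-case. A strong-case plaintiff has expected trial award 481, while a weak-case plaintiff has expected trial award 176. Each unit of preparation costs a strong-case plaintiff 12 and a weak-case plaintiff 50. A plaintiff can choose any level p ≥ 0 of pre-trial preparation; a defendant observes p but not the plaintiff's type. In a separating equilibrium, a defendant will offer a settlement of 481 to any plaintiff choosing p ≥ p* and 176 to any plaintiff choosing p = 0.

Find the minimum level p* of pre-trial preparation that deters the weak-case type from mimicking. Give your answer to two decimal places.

6.10

A weak-case plaintiff choosing p = 0 receives 176.
Imitating at p* instead would pay 481 at cost 50·p*, netting 481 − 50·p*.
Indifference: 176 = 481 − 50·p*, so p* = (481 − 176) / 50 = 6.10.
This is the weak-case type's binding incentive-compatibility constraint; any p ≥ 6.10 sustains separation on that side.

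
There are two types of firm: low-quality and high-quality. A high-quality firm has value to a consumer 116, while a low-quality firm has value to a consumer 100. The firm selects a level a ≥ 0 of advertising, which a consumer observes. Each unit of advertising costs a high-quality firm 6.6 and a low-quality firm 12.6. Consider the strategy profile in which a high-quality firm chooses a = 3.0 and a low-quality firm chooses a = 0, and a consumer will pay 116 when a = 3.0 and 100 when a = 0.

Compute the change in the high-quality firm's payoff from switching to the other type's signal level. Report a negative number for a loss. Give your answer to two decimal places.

Playing a = 3.0 the high-quality firm receives 116 − 6.6 × 3.0 = 96.2.
Deviating to a = 0 yields 100 instead.
Gain from deviating: 100 − 96.2 = 3.80.
The gain is positive, so the high-quality type's incentive-compatibility constraint is violated — this profile is not a separating equilibrium.

3.80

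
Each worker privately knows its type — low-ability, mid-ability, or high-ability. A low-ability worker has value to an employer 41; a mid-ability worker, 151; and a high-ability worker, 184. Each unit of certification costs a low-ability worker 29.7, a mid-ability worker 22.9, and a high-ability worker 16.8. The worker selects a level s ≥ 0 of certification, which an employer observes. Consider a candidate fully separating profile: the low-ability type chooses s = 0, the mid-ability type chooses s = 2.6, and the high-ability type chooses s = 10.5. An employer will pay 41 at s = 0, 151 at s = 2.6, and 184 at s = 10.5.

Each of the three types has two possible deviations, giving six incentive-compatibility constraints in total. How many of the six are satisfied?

Low-ability (own payoff 41): to s=2.6 gives 151 − 29.7×2.6 = 73.78 → profitable ✗; to s=10.5 gives 184 − 29.7×10.5 = -127.85 → no gain ✓.
High-ability (own payoff 184 − 16.8×10.5 = 7.6): to s=0 gives 41 → profitable ✗; to s=2.6 gives 151 − 16.8×2.6 = 107.32 → profitable ✗.
Mid-ability (own payoff 151 − 22.9×2.6 = 91.46): to s=0 gives 41 → no gain ✓; to s=10.5 gives 184 − 22.9×10.5 = -56.45 → no gain ✓.
3 of the 6 constraints hold; not an equilibrium.

3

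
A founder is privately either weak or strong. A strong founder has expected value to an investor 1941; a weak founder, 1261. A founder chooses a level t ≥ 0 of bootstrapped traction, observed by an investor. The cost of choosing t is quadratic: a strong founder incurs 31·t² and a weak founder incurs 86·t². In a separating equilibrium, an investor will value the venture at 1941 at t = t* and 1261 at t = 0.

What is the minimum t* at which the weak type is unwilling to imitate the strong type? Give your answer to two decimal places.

The weak type at t = 0 receives 1261; imitating at t* yields 1941 − 86·t*².
Indifference: 1261 = 1941 − 86·t*², so t*² = (1941 − 1261) / 86 ≈ 7.9070.
t* = √7.9070 ≈ 2.81.

2.81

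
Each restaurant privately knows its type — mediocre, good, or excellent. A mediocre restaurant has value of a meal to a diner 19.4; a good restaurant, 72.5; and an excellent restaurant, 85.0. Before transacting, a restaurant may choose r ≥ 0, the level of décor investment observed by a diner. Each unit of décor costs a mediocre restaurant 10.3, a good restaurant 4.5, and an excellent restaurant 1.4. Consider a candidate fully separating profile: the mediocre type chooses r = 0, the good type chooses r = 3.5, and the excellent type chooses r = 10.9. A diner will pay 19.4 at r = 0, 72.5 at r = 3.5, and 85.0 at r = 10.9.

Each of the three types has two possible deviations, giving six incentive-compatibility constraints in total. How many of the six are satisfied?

Good (own payoff 72.5 − 4.5×3.5 = 56.75): to r=0 gives 19.4 → no gain ✓; to r=10.9 gives 85.0 − 4.5×10.9 = 35.95 → no gain ✓.
Excellent (own payoff 85.0 − 1.4×10.9 = 69.74): to r=0 gives 19.4 → no gain ✓; to r=3.5 gives 72.5 − 1.4×3.5 = 67.6 → no gain ✓.
Mediocre (own payoff 19.4): to r=3.5 gives 72.5 − 10.3×3.5 = 36.45 → profitable ✗; to r=10.9 gives 85.0 − 10.3×10.9 = -27.27 → no gain ✓.
5 of the 6 constraints hold; not an equilibrium.

5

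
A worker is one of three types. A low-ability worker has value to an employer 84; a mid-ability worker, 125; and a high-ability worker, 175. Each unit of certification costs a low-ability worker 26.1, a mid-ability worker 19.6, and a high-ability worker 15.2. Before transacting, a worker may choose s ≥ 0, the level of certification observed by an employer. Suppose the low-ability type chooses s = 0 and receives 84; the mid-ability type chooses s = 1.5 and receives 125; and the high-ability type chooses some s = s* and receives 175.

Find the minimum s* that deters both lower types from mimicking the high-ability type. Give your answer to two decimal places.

Low-ability type (on-path payoff 84) won't mimic when 84 ≥ 175 − 26.1·s*, i.e. s* ≥ 3.49.
Mid-ability type (on-path payoff 125 − 19.6×1.5 = 95.6) won't mimic when 95.6 ≥ 175 − 19.6·s*, i.e. s* ≥ 4.05.
Both must hold, so s* = max(3.49, 4.05) = 4.05. The mid-ability type's constraint binds.

4.05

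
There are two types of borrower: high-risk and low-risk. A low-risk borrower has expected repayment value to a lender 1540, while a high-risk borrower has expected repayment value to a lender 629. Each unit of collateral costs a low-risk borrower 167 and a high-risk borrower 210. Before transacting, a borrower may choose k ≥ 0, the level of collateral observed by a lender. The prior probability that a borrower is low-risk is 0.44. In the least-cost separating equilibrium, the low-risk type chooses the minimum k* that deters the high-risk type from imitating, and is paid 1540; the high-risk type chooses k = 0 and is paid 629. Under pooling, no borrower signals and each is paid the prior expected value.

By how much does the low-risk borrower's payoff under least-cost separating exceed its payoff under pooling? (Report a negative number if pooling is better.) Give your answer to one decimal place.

-214.3

Least-cost separating signal: k* solves 629 = 1540 − 210·k*, so k* = (1540 − 629)/210 ≈ 4.3381.
Low-risk type's separating payoff: 1540 − 167 × k* = 1540 − 167 × (1540 − 629)/210 = 1540 − 152137/210 ≈ 815.538.
Pooling payoff: 0.44 × 1540 + 0.56 × 629 = 1029.84.
Difference: 815.538 − 1029.84 = -214.302, i.e. -214.3 to one decimal place.
The low-risk type would prefer the pooling outcome.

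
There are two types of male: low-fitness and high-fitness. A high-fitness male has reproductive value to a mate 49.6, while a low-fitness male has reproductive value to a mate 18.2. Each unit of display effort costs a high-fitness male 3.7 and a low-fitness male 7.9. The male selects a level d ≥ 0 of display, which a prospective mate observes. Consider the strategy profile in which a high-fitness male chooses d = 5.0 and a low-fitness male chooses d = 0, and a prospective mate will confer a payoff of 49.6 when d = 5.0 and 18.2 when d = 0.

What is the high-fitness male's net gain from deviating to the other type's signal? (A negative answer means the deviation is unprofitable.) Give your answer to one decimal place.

-12.9

Playing d = 5.0 the high-fitness male receives 49.6 − 3.7 × 5.0 = 31.1.
Deviating to d = 0 yields 18.2 instead.
Gain from deviating: 18.2 − 31.1 = -12.9.
The gain is negative, so the high-fitness type's incentive-compatibility constraint is satisfied.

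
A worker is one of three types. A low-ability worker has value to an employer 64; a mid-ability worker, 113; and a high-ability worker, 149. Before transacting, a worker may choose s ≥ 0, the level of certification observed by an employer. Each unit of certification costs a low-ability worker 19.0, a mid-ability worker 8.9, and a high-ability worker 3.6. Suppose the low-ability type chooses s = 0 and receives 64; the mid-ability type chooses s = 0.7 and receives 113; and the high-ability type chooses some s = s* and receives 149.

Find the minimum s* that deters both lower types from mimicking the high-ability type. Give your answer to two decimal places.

Low-ability type (on-path payoff 64) won't mimic when 64 ≥ 149 − 19.0·s*, i.e. s* ≥ 4.47.
Mid-ability type (on-path payoff 113 − 8.9×0.7 = 106.77) won't mimic when 106.77 ≥ 149 − 8.9·s*, i.e. s* ≥ 4.74.
Both must hold, so s* = max(4.47, 4.74) = 4.74. The mid-ability type's constraint binds.

4.74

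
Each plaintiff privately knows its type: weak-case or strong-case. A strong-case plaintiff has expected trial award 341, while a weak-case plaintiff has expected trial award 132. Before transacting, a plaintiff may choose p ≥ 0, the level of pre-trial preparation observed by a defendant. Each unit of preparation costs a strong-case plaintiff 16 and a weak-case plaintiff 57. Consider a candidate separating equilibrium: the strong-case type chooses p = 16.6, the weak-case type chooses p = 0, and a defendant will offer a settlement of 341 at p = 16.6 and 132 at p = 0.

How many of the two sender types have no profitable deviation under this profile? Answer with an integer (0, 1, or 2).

1

Weak-case type: stay at 0 → 132; mimic → 341 − 57 × 16.6 = -605.2. IC holds (132 ≥ -605.2).
Strong-case type: signal → 341 − 16 × 16.6 = 75.4; deviate to 0 → 132. IC fails (75.4 < 132).
1 of 2 constraints hold, so this profile is not an equilibrium.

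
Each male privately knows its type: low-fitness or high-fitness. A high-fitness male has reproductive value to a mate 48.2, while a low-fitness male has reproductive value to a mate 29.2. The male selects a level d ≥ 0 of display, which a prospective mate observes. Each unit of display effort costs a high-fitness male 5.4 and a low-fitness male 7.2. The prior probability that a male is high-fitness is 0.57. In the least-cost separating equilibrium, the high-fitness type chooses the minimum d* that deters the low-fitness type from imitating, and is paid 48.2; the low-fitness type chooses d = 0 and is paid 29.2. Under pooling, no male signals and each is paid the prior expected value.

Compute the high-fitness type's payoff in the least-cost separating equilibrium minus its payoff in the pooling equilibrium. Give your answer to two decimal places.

Least-cost separating signal: d* solves 29.2 = 48.2 − 7.2·d*, so d* = (48.2 − 29.2)/7.2 ≈ 2.6389.
High-fitness type's separating payoff: 48.2 − 5.4 × d* = 48.2 − 5.4 × (48.2 − 29.2)/7.2 = 48.2 − 102.6/7.2 = 33.95.
Pooling payoff: 0.57 × 48.2 + 0.43 × 29.2 = 40.03.
Difference: 33.95 − 40.03 = -6.08.
The high-fitness type would prefer the pooling outcome.

-6.08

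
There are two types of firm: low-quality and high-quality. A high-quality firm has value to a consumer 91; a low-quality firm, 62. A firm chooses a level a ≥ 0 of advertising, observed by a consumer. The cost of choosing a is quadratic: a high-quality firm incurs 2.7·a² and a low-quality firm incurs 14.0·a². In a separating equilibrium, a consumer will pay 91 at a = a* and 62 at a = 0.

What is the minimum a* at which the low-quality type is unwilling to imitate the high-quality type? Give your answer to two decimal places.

1.44

The low-quality type at a = 0 receives 62; imitating at a* yields 91 − 14.0·a*².
Indifference: 62 = 91 − 14.0·a*², so a*² = (91 − 62) / 14.0 ≈ 2.0714.
a* = √2.0714 ≈ 1.44.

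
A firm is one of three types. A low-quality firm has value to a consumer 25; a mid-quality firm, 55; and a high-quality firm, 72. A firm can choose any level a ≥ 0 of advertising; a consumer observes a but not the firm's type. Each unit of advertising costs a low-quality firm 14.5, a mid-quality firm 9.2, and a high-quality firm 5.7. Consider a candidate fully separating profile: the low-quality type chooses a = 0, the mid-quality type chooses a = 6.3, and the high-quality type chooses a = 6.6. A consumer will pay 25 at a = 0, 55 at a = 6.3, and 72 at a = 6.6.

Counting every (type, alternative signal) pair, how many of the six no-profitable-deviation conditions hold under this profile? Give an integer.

Mid-quality (own payoff 55 − 9.2×6.3 = -2.96): to a=0 gives 25 → profitable ✗; to a=6.6 gives 72 − 9.2×6.6 = 11.28 → profitable ✗.
Low-quality (own payoff 25): to a=6.3 gives 55 − 14.5×6.3 = -36.35 → no gain ✓; to a=6.6 gives 72 − 14.5×6.6 = -23.7 → no gain ✓.
High-quality (own payoff 72 − 5.7×6.6 = 34.38): to a=0 gives 25 → no gain ✓; to a=6.3 gives 55 − 5.7×6.3 = 19.09 → no gain ✓.
4 of the 6 constraints hold; not an equilibrium.

4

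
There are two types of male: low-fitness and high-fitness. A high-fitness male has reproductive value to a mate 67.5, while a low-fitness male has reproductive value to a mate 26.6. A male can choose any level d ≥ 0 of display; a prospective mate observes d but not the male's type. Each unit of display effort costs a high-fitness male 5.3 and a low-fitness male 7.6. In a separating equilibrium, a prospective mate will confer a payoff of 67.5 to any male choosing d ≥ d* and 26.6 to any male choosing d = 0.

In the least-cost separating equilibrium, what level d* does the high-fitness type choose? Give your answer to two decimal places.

A low-fitness male choosing d = 0 receives 26.6.
Imitating at d* instead would pay 67.5 at cost 7.6·d*, netting 67.5 − 7.6·d*.
Indifference: 26.6 = 67.5 − 7.6·d*, so d* = (67.5 − 26.6) / 7.6 ≈ 5.38.
This is the low-fitness type's binding incentive-compatibility constraint; any d ≥ 5.38 sustains separation on that side.

5.38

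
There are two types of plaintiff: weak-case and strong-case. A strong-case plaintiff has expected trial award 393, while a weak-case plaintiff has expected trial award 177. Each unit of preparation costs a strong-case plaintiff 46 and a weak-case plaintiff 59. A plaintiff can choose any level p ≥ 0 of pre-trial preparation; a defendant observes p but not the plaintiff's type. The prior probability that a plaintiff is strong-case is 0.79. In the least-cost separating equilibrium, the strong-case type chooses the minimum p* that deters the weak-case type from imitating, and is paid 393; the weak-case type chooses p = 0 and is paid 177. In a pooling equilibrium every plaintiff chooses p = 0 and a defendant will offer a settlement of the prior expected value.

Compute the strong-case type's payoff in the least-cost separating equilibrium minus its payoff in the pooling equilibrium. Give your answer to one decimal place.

Least-cost separating signal: p* solves 177 = 393 − 59·p*, so p* = (393 − 177)/59 ≈ 3.6610.
Strong-case type's separating payoff: 393 − 46 × p* = 393 − 46 × (393 − 177)/59 = 393 − 9936/59 ≈ 224.593.
Pooling payoff: 0.79 × 393 + 0.21 × 177 = 347.64.
Difference: 224.593 − 347.64 = -123.047, i.e. -123.0 to one decimal place.
The strong-case type would prefer the pooling outcome.

-123.0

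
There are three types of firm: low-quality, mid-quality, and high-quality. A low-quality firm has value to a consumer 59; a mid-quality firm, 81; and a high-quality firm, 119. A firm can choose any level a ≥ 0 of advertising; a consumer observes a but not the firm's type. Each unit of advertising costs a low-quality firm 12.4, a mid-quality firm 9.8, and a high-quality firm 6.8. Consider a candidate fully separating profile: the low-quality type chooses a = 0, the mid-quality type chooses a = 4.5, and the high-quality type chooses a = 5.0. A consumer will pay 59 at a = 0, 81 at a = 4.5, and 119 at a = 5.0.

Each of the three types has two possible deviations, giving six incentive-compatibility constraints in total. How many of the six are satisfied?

High-quality (own payoff 119 − 6.8×5.0 = 85): to a=0 gives 59 → no gain ✓; to a=4.5 gives 81 − 6.8×4.5 = 50.4 → no gain ✓.
Mid-quality (own payoff 81 − 9.8×4.5 = 36.9): to a=0 gives 59 → profitable ✗; to a=5.0 gives 119 − 9.8×5.0 = 70 → profitable ✗.
Low-quality (own payoff 59): to a=4.5 gives 81 − 12.4×4.5 = 25.2 → no gain ✓; to a=5.0 gives 119 − 12.4×5.0 = 57 → no gain ✓.
4 of the 6 constraints hold; not an equilibrium.

4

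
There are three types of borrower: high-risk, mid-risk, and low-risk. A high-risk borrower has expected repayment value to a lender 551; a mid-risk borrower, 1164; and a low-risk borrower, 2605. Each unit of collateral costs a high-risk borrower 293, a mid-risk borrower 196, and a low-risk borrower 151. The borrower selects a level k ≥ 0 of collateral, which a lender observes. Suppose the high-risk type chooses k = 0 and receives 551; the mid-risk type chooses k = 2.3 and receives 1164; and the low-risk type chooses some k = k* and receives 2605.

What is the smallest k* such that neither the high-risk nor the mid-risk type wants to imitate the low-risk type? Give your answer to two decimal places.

Mid-risk type (on-path payoff 1164 − 196×2.3 = 713.2) won't mimic when 713.2 ≥ 2605 − 196·k*, i.e. k* ≥ 9.65.
High-risk type (on-path payoff 551) won't mimic when 551 ≥ 2605 − 293·k*, i.e. k* ≥ 7.01.
Both must hold, so k* = max(7.01, 9.65) = 9.65. The mid-risk type's constraint binds.

9.65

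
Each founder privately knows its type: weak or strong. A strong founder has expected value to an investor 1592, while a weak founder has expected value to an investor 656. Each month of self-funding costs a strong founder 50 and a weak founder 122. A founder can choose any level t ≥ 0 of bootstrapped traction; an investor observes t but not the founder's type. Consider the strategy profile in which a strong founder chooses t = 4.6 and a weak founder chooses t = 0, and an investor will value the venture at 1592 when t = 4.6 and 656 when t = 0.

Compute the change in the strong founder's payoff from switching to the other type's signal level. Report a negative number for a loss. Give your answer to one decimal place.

-706.0

Playing t = 4.6 the strong founder receives 1592 − 50 × 4.6 = 1362.
Deviating to t = 0 yields 656 instead.
Gain from deviating: 656 − 1362 = -706.0.
The gain is negative, so the strong type's incentive-compatibility constraint is satisfied.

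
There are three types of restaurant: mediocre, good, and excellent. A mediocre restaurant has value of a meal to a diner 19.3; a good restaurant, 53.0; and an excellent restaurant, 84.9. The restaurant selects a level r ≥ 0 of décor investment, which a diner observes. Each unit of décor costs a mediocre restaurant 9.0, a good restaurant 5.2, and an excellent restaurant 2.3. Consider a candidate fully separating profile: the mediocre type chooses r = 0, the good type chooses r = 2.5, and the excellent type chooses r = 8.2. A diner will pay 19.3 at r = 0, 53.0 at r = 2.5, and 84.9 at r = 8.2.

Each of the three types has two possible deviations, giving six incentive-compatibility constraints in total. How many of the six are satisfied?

4

Mediocre (own payoff 19.3): to r=2.5 gives 53.0 − 9.0×2.5 = 30.5 → profitable ✗; to r=8.2 gives 84.9 − 9.0×8.2 = 11.1 → no gain ✓.
Excellent (own payoff 84.9 − 2.3×8.2 = 66.04): to r=0 gives 19.3 → no gain ✓; to r=2.5 gives 53.0 − 2.3×2.5 = 47.25 → no gain ✓.
Good (own payoff 53.0 − 5.2×2.5 = 40): to r=0 gives 19.3 → no gain ✓; to r=8.2 gives 84.9 − 5.2×8.2 = 42.26 → profitable ✗.
4 of the 6 constraints hold; not an equilibrium.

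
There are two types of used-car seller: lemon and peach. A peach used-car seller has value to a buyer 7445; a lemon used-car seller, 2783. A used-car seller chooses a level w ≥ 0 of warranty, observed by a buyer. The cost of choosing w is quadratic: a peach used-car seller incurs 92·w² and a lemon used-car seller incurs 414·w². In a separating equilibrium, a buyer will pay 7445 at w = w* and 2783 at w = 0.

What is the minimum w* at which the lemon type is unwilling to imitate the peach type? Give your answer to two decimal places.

3.36

The lemon type at w = 0 receives 2783; imitating at w* yields 7445 − 414·w*².
Indifference: 2783 = 7445 − 414·w*², so w*² = (7445 − 2783) / 414 ≈ 11.2609.
w* = √11.2609 ≈ 3.36.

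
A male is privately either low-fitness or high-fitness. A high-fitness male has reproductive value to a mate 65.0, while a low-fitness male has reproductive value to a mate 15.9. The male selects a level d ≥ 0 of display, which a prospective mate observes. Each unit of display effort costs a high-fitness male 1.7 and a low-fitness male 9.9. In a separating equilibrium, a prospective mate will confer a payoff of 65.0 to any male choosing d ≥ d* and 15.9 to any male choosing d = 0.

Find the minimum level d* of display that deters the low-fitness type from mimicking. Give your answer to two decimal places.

A low-fitness male choosing d = 0 receives 15.9.
Imitating at d* instead would pay 65.0 at cost 9.9·d*, netting 65.0 − 9.9·d*.
Indifference: 15.9 = 65.0 − 9.9·d*, so d* = (65.0 − 15.9) / 9.9 ≈ 4.96.
This is the low-fitness type's binding incentive-compatibility constraint; any d ≥ 4.96 sustains separation on that side.

4.96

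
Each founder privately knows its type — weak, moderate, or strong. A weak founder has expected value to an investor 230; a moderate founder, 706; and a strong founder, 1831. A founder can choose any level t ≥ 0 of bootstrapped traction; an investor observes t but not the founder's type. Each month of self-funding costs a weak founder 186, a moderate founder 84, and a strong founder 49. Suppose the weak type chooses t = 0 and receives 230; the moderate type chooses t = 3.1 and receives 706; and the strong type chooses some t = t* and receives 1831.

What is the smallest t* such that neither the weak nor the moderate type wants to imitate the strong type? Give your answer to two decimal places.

Moderate type (on-path payoff 706 − 84×3.1 = 445.6) won't mimic when 445.6 ≥ 1831 − 84·t*, i.e. t* ≥ 16.49.
Weak type (on-path payoff 230) won't mimic when 230 ≥ 1831 − 186·t*, i.e. t* ≥ 8.61.
Both must hold, so t* = max(8.61, 16.49) = 16.49. The moderate type's constraint binds.

16.49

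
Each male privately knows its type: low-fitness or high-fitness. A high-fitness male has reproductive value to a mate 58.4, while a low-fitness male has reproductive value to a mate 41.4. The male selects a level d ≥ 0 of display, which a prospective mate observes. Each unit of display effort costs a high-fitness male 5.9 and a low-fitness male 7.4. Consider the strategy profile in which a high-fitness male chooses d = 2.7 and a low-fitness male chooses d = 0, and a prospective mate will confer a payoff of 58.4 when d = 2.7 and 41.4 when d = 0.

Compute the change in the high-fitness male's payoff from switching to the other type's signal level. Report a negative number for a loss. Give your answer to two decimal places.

-1.07

Playing d = 2.7 the high-fitness male receives 58.4 − 5.9 × 2.7 = 42.47.
Deviating to d = 0 yields 41.4 instead.
Gain from deviating: 41.4 − 42.47 = -1.07.
The gain is negative, so the high-fitness type's incentive-compatibility constraint is satisfied.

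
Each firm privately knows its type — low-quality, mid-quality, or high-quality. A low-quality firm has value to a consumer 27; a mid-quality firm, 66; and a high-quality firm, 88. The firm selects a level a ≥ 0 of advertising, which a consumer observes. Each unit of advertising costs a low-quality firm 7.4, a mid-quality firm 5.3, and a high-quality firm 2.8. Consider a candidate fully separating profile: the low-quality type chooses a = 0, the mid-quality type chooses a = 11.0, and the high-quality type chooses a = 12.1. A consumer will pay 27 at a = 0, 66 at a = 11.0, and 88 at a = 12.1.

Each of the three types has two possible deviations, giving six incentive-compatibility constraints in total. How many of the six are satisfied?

Mid-quality (own payoff 66 − 5.3×11.0 = 7.7): to a=0 gives 27 → profitable ✗; to a=12.1 gives 88 − 5.3×12.1 = 23.87 → profitable ✗.
High-quality (own payoff 88 − 2.8×12.1 = 54.12): to a=0 gives 27 → no gain ✓; to a=11.0 gives 66 − 2.8×11.0 = 35.2 → no gain ✓.
Low-quality (own payoff 27): to a=11.0 gives 66 − 7.4×11.0 = -15.4 → no gain ✓; to a=12.1 gives 88 − 7.4×12.1 = -1.54 → no gain ✓.
4 of the 6 constraints hold; not an equilibrium.

4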